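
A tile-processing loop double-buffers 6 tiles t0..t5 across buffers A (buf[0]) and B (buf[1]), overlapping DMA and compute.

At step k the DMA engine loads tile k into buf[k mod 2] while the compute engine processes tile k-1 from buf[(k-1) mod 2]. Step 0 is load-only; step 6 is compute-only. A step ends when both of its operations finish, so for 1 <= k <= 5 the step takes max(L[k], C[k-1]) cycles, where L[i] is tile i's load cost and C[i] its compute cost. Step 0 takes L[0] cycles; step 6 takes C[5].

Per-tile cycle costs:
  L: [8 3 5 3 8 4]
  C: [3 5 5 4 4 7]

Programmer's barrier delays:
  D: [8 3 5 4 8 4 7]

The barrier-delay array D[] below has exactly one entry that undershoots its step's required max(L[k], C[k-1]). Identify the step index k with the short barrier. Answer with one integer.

[0] required=L[0]=8=8 vs D=8 ok
[1] required=max(L[1]=3,C[0]=3)=3 vs D=3 ok
[2] required=max(L[2]=5,C[1]=5)=5 vs D=5 ok
[3] required=max(L[3]=3,C[2]=5)=5 vs D=4 SHORT
[4] required=max(L[4]=8,C[3]=4)=8 vs D=8 ok
[5] required=max(L[5]=4,C[4]=4)=4 vs D=4 ok
[6] required=C[5]=7=7 vs D=7 ok

hazard at step 3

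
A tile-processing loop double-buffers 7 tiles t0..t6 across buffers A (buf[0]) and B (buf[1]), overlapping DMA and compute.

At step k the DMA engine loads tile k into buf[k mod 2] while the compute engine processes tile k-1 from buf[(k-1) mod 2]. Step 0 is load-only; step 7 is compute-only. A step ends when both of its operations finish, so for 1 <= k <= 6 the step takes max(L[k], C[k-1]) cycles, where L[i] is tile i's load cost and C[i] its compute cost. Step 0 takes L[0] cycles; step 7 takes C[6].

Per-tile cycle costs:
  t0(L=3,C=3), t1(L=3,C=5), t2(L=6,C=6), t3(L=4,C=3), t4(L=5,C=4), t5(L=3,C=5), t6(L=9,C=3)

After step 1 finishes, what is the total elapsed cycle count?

k=0 load=t0/3c comp=- wait=3 total=3
k=1 load=t1/3c comp=t0/3c wait=3 total=6
k=2 load=t2/6c comp=t1/5c wait=6 total=12
k=3 load=t3/4c comp=t2/6c wait=6 total=18
k=4 load=t4/5c comp=t3/3c wait=5 total=23
k=5 load=t5/3c comp=t4/4c wait=4 total=27
k=6 load=t6/9c comp=t5/5c wait=9 total=36
k=7 load=- comp=t6/3c wait=3 total=39

end_cycle[1] = 6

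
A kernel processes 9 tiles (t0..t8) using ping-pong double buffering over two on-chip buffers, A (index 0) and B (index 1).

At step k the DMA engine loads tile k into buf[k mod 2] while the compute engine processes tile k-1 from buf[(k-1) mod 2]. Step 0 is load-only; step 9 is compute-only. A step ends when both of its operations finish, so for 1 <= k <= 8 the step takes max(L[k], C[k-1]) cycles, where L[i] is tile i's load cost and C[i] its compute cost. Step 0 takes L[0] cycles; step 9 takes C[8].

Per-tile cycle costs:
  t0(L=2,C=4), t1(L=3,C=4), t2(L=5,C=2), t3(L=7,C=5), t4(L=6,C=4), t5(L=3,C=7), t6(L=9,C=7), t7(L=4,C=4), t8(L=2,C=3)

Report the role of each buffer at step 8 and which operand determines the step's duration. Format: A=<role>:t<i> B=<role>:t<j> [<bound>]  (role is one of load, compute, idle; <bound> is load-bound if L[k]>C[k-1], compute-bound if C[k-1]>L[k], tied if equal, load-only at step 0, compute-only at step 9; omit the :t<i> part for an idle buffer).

step 0: L[0]=2 → dur=2, Σ=2 | A=load:t0 B=idle [load-only]
step 1: L[1]=3 C[0]=4 → dur=4, Σ=6 | A=compute:t0 B=load:t1 [compute-bound]
step 2: L[2]=5 C[1]=4 → dur=5, Σ=11 | A=load:t2 B=compute:t1 [load-bound]
step 3: L[3]=7 C[2]=2 → dur=7, Σ=18 | A=compute:t2 B=load:t3 [load-bound]
step 4: L[4]=6 C[3]=5 → dur=6, Σ=24 | A=load:t4 B=compute:t3 [load-bound]
step 5: L[5]=3 C[4]=4 → dur=4, Σ=28 | A=compute:t4 B=load:t5 [compute-bound]
step 6: L[6]=9 C[5]=7 → dur=9, Σ=37 | A=load:t6 B=compute:t5 [load-bound]
step 7: L[7]=4 C[6]=7 → dur=7, Σ=44 | A=compute:t6 B=load:t7 [compute-bound]
step 8: L[8]=2 C[7]=4 → dur=4, Σ=48 | A=load:t8 B=compute:t7 [compute-bound]
step 9: C[8]=3 → dur=3, Σ=51 | A=compute:t8 B=idle [compute-only]

step 8: A=load:t8 B=compute:t7 [compute-bound]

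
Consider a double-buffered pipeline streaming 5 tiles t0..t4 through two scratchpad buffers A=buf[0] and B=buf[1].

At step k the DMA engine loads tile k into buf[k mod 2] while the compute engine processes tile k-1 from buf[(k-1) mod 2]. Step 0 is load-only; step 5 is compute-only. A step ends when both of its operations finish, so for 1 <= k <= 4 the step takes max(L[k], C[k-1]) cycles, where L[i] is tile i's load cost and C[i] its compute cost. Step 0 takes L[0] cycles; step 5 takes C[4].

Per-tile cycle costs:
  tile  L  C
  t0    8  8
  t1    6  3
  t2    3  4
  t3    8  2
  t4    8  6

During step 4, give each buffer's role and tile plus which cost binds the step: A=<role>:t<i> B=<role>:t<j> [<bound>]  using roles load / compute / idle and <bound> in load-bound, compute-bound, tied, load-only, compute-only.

step 4: A=load:t4 B=compute:t3 [load-bound]

  0. 8=8c; end=8; A:t0 B:-
  1. max(6,8)=8c; end=16; A:t0 B:t1
  2. max(3,3)=3c; end=19; A:t2 B:t1
  3. max(8,4)=8c; end=27; A:t2 B:t3
  4. max(8,2)=8c; end=35; A:t4 B:t3
  5. 6=6c; end=41; A:t4 B:t3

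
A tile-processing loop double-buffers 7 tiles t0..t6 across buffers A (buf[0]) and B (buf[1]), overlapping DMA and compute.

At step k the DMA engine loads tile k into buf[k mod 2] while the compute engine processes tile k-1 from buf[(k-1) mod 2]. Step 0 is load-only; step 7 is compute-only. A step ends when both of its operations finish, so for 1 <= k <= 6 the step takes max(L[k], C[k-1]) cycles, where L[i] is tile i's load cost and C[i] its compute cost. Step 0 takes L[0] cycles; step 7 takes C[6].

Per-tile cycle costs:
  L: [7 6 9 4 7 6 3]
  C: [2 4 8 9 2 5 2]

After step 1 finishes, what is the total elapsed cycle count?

step 0: L[0]=7 → dur=7, Σ=7 | A=load:t0 B=idle [load-only]
step 1: L[1]=6 C[0]=2 → dur=6, Σ=13 | A=compute:t0 B=load:t1 [load-bound]
step 2: L[2]=9 C[1]=4 → dur=9, Σ=22 | A=load:t2 B=compute:t1 [load-bound]
step 3: L[3]=4 C[2]=8 → dur=8, Σ=30 | A=compute:t2 B=load:t3 [compute-bound]
step 4: L[4]=7 C[3]=9 → dur=9, Σ=39 | A=load:t4 B=compute:t3 [compute-bound]
step 5: L[5]=6 C[4]=2 → dur=6, Σ=45 | A=compute:t4 B=load:t5 [load-bound]
step 6: L[6]=3 C[5]=5 → dur=5, Σ=50 | A=load:t6 B=compute:t5 [compute-bound]
step 7: C[6]=2 → dur=2, Σ=52 | A=compute:t6 B=idle [compute-only]

end_cycle[1] = 13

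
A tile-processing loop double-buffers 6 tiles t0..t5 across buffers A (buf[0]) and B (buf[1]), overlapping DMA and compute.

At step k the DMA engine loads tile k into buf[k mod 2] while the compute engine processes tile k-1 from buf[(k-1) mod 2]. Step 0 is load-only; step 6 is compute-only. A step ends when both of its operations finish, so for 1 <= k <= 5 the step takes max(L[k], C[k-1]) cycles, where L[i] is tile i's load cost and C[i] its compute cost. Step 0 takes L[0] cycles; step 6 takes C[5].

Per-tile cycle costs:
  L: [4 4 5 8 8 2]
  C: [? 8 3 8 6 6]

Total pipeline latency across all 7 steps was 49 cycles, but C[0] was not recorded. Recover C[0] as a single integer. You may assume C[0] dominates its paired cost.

C[0] = 9

step 0 → dur = L[0]=4 = 4
step 1 → dur = max(L[1]=4, C[0]=?) = C[0]  (unknown; binding)
step 2 → dur = max(L[2]=5, C[1]=8) = 8
step 3 → dur = max(L[3]=8, C[2]=3) = 8
step 4 → dur = max(L[4]=8, C[3]=8) = 8
step 5 → dur = max(L[5]=2, C[4]=6) = 6
step 6 → dur = C[5]=6 = 6
sum of known step durations = 40
dur[1] = total - known = 49 - 40 = 9
C[0] is the binding max in step 1, so C[0] = dur[1] = 9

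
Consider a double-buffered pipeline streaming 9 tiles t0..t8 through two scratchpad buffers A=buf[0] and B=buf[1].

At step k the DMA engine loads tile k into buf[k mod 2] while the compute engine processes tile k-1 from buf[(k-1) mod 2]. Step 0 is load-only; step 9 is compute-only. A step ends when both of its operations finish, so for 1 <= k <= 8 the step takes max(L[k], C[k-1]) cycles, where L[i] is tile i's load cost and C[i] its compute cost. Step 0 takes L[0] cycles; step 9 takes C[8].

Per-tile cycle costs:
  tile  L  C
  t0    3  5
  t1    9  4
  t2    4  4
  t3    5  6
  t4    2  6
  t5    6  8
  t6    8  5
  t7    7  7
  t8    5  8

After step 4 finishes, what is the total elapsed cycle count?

[0] DMA t0→A (3c) ∥ CU idle ⇒ 3c, clock 3
[1] DMA t1→B (9c) ∥ CU A:t0 (5c) ⇒ 9c, clock 12
[2] DMA t2→A (4c) ∥ CU B:t1 (4c) ⇒ 4c, clock 16
[3] DMA t3→B (5c) ∥ CU A:t2 (4c) ⇒ 5c, clock 21
[4] DMA t4→A (2c) ∥ CU B:t3 (6c) ⇒ 6c, clock 27
[5] DMA t5→B (6c) ∥ CU A:t4 (6c) ⇒ 6c, clock 33
[6] DMA t6→A (8c) ∥ CU B:t5 (8c) ⇒ 8c, clock 41
[7] DMA t7→B (7c) ∥ CU A:t6 (5c) ⇒ 7c, clock 48
[8] DMA t8→A (5c) ∥ CU B:t7 (7c) ⇒ 7c, clock 55
[9] DMA idle ∥ CU A:t8 (8c) ⇒ 8c, clock 63

end_cycle[4] = 27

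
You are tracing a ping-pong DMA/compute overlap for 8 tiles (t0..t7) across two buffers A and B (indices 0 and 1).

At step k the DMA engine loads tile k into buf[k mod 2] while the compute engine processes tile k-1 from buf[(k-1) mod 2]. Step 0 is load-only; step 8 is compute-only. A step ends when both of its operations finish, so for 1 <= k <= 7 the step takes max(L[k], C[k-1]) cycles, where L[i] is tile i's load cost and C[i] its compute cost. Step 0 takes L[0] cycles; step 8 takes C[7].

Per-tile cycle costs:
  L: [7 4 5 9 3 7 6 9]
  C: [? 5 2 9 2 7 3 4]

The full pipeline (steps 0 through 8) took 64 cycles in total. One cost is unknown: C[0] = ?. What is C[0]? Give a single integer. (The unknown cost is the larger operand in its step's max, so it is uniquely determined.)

C[0] = 7

step 0 → dur = L[0]=7 = 7
step 1 → dur = max(L[1]=4, C[0]=?) = C[0]  (unknown; binding)
step 2 → dur = max(L[2]=5, C[1]=5) = 5
step 3 → dur = max(L[3]=9, C[2]=2) = 9
step 4 → dur = max(L[4]=3, C[3]=9) = 9
step 5 → dur = max(L[5]=7, C[4]=2) = 7
step 6 → dur = max(L[6]=6, C[5]=7) = 7
step 7 → dur = max(L[7]=9, C[6]=3) = 9
step 8 → dur = C[7]=4 = 4
sum of known step durations = 57
dur[1] = total - known = 64 - 57 = 7
C[0] is the binding max in step 1, so C[0] = dur[1] = 7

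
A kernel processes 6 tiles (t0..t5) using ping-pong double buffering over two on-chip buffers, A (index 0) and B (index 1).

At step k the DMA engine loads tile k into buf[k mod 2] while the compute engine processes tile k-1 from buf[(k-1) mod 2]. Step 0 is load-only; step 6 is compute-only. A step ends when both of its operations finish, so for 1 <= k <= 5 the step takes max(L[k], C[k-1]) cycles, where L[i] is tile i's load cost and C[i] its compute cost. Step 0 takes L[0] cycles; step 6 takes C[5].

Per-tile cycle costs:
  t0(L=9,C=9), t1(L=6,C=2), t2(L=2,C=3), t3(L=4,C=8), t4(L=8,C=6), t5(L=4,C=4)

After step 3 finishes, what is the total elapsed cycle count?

end_cycle[3] = 24

  0. 9=9c; end=9; A:t0 B:-
  1. max(6,9)=9c; end=18; A:t0 B:t1
  2. max(2,2)=2c; end=20; A:t2 B:t1
  3. max(4,3)=4c; end=24; A:t2 B:t3
  4. max(8,8)=8c; end=32; A:t4 B:t3
  5. max(4,6)=6c; end=38; A:t4 B:t5
  6. 4=4c; end=42; A:t4 B:t5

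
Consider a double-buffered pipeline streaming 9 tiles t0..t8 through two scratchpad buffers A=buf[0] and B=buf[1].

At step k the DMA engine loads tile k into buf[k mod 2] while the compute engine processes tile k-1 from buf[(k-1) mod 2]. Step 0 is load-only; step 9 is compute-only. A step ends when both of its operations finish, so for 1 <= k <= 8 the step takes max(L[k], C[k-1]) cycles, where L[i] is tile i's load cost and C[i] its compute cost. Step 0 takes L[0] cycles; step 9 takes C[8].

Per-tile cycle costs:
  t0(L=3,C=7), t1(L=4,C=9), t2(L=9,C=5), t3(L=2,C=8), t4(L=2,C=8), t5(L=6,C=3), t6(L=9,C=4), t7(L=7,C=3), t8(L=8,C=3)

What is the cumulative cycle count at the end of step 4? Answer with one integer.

end_cycle[4] = 32

[0] DMA t0→A (3c) ∥ CU idle ⇒ 3c, clock 3
[1] DMA t1→B (4c) ∥ CU A:t0 (7c) ⇒ 7c, clock 10
[2] DMA t2→A (9c) ∥ CU B:t1 (9c) ⇒ 9c, clock 19
[3] DMA t3→B (2c) ∥ CU A:t2 (5c) ⇒ 5c, clock 24
[4] DMA t4→A (2c) ∥ CU B:t3 (8c) ⇒ 8c, clock 32
[5] DMA t5→B (6c) ∥ CU A:t4 (8c) ⇒ 8c, clock 40
[6] DMA t6→A (9c) ∥ CU B:t5 (3c) ⇒ 9c, clock 49
[7] DMA t7→B (7c) ∥ CU A:t6 (4c) ⇒ 7c, clock 56
[8] DMA t8→A (8c) ∥ CU B:t7 (3c) ⇒ 8c, clock 64
[9] DMA idle ∥ CU A:t8 (3c) ⇒ 3c, clock 67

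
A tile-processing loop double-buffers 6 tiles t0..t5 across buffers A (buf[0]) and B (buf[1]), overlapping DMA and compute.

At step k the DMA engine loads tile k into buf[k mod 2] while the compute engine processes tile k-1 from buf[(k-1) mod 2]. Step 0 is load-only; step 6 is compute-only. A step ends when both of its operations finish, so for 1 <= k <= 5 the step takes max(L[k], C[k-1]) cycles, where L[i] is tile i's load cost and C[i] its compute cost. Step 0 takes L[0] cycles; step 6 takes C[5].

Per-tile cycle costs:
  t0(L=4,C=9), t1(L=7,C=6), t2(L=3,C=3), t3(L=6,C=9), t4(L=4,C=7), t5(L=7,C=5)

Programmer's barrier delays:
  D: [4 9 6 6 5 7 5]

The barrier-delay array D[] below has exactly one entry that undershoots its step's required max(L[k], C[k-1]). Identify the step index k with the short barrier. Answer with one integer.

[0] required=L[0]=4=4 vs D=4 ok
[1] required=max(L[1]=7,C[0]=9)=9 vs D=9 ok
[2] required=max(L[2]=3,C[1]=6)=6 vs D=6 ok
[3] required=max(L[3]=6,C[2]=3)=6 vs D=6 ok
[4] required=max(L[4]=4,C[3]=9)=9 vs D=5 SHORT
[5] required=max(L[5]=7,C[4]=7)=7 vs D=7 ok
[6] required=C[5]=5=5 vs D=5 ok

hazard at step 4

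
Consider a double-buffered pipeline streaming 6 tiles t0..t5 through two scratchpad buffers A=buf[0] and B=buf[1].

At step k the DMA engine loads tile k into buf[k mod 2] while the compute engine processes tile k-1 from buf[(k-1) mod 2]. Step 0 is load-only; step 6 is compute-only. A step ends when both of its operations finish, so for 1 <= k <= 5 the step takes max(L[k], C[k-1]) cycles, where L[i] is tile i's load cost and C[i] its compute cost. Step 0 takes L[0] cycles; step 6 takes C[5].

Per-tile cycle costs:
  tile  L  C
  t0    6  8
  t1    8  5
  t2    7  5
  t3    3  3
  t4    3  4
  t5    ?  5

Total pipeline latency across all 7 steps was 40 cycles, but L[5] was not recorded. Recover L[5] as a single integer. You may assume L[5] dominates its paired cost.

step 0 | dur = L[0]=6 = 6
step 1 | dur = max(L[1]=8, C[0]=8) = 8
step 2 | dur = max(L[2]=7, C[1]=5) = 7
step 3 | dur = max(L[3]=3, C[2]=5) = 5
step 4 | dur = max(L[4]=3, C[3]=3) = 3
step 5 | dur = max(L[5]=?, C[4]=4) = L[5]  (unknown; binding)
step 6 | dur = C[5]=5 = 5
sum of known step durations = 34
dur[5] = total - known = 40 - 34 = 6
L[5] is the binding max in step 5, so L[5] = dur[5] = 6

L[5] = 6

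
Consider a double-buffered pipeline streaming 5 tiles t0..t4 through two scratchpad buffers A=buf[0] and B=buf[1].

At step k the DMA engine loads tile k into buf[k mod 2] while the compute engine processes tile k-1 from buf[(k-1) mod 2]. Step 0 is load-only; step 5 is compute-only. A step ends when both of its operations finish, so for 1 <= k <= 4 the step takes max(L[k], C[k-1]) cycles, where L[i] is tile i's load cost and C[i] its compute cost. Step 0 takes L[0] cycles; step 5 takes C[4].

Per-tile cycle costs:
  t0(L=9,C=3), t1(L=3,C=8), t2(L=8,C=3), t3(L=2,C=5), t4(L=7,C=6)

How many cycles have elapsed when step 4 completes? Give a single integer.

[0] DMA t0→A (9c) ∥ CU idle ⇒ 9c, clock 9
[1] DMA t1→B (3c) ∥ CU A:t0 (3c) ⇒ 3c, clock 12
[2] DMA t2→A (8c) ∥ CU B:t1 (8c) ⇒ 8c, clock 20
[3] DMA t3→B (2c) ∥ CU A:t2 (3c) ⇒ 3c, clock 23
[4] DMA t4→A (7c) ∥ CU B:t3 (5c) ⇒ 7c, clock 30
[5] DMA idle ∥ CU A:t4 (6c) ⇒ 6c, clock 36

end_cycle[4] = 30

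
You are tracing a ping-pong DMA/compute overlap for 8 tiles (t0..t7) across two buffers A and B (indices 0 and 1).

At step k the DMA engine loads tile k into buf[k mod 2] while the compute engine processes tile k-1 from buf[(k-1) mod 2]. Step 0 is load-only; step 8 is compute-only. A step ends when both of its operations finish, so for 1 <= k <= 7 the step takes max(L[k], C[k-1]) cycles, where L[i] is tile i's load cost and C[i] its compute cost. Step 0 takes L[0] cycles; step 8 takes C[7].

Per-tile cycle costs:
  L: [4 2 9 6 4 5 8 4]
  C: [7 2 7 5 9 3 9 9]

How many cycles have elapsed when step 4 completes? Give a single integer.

end_cycle[4] = 32

  0. 4=4c; end=4; A:t0 B:-
  1. max(2,7)=7c; end=11; A:t0 B:t1
  2. max(9,2)=9c; end=20; A:t2 B:t1
  3. max(6,7)=7c; end=27; A:t2 B:t3
  4. max(4,5)=5c; end=32; A:t4 B:t3
  5. max(5,9)=9c; end=41; A:t4 B:t5
  6. max(8,3)=8c; end=49; A:t6 B:t5
  7. max(4,9)=9c; end=58; A:t6 B:t7
  8. 9=9c; end=67; A:t6 B:t7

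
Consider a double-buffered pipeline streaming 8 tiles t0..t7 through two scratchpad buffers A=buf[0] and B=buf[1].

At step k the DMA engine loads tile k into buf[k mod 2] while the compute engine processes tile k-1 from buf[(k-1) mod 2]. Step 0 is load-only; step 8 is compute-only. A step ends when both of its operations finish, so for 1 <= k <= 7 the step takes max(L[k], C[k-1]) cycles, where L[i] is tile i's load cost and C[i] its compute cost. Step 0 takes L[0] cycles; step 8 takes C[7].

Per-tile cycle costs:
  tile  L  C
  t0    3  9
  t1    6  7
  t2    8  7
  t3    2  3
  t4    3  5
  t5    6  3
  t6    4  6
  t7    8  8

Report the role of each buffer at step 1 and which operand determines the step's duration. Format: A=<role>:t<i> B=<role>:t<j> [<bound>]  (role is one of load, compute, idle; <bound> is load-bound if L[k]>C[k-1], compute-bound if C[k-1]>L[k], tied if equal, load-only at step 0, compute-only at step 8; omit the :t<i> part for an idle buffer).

step 1: A=compute:t0 B=load:t1 [compute-bound]

k=0 load=t0/3c comp=- wait=3 total=3
k=1 load=t1/6c comp=t0/9c wait=9 total=12
k=2 load=t2/8c comp=t1/7c wait=8 total=20
k=3 load=t3/2c comp=t2/7c wait=7 total=27
k=4 load=t4/3c comp=t3/3c wait=3 total=30
k=5 load=t5/6c comp=t4/5c wait=6 total=36
k=6 load=t6/4c comp=t5/3c wait=4 total=40
k=7 load=t7/8c comp=t6/6c wait=8 total=48
k=8 load=- comp=t7/8c wait=8 total=56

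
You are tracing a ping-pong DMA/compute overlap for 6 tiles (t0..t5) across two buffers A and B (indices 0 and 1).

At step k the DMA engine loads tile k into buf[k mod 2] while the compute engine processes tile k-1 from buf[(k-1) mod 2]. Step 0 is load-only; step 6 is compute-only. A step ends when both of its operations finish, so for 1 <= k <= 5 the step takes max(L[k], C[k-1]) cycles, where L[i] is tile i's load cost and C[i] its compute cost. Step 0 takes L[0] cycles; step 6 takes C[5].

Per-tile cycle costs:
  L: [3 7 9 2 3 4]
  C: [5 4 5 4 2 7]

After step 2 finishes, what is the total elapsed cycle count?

[0] DMA t0→A (3c) ∥ CU idle ⇒ 3c, clock 3
[1] DMA t1→B (7c) ∥ CU A:t0 (5c) ⇒ 7c, clock 10
[2] DMA t2→A (9c) ∥ CU B:t1 (4c) ⇒ 9c, clock 19
[3] DMA t3→B (2c) ∥ CU A:t2 (5c) ⇒ 5c, clock 24
[4] DMA t4→A (3c) ∥ CU B:t3 (4c) ⇒ 4c, clock 28
[5] DMA t5→B (4c) ∥ CU A:t4 (2c) ⇒ 4c, clock 32
[6] DMA idle ∥ CU B:t5 (7c) ⇒ 7c, clock 39

end_cycle[2] = 19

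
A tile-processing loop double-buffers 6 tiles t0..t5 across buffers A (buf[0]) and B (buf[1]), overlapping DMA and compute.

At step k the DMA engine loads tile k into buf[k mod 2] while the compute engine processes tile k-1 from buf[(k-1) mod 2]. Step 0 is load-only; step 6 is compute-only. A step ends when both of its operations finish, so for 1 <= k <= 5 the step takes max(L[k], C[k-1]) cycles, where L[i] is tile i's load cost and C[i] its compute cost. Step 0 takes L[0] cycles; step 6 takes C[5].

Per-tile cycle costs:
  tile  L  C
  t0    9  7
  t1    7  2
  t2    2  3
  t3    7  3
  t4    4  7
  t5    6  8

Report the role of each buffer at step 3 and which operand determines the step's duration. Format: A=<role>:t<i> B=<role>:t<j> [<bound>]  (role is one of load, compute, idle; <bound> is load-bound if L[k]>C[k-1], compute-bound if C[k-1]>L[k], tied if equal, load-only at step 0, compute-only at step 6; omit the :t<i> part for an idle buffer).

step 3: A=compute:t2 B=load:t3 [load-bound]

[0] DMA t0→A (9c) ∥ CU idle ⇒ 9c, clock 9
[1] DMA t1→B (7c) ∥ CU A:t0 (7c) ⇒ 7c, clock 16
[2] DMA t2→A (2c) ∥ CU B:t1 (2c) ⇒ 2c, clock 18
[3] DMA t3→B (7c) ∥ CU A:t2 (3c) ⇒ 7c, clock 25
[4] DMA t4→A (4c) ∥ CU B:t3 (3c) ⇒ 4c, clock 29
[5] DMA t5→B (6c) ∥ CU A:t4 (7c) ⇒ 7c, clock 36
[6] DMA idle ∥ CU B:t5 (8c) ⇒ 8c, clock 44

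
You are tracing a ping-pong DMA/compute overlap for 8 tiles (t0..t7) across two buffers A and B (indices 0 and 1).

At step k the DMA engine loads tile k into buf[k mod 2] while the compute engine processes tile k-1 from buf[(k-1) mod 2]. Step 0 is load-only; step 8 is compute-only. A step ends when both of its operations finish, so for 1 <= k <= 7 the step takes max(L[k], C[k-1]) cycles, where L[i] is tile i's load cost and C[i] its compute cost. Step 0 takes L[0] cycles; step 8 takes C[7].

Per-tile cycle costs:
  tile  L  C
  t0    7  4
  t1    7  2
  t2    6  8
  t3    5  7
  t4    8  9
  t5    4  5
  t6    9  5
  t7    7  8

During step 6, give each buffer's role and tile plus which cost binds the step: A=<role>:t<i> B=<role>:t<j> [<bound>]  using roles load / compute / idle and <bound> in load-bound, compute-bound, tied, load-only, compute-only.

step 6: A=load:t6 B=compute:t5 [load-bound]

k=0 load=t0/7c comp=- wait=7 total=7
k=1 load=t1/7c comp=t0/4c wait=7 total=14
k=2 load=t2/6c comp=t1/2c wait=6 total=20
k=3 load=t3/5c comp=t2/8c wait=8 total=28
k=4 load=t4/8c comp=t3/7c wait=8 total=36
k=5 load=t5/4c comp=t4/9c wait=9 total=45
k=6 load=t6/9c comp=t5/5c wait=9 total=54
k=7 load=t7/7c comp=t6/5c wait=7 total=61
k=8 load=- comp=t7/8c wait=8 total=69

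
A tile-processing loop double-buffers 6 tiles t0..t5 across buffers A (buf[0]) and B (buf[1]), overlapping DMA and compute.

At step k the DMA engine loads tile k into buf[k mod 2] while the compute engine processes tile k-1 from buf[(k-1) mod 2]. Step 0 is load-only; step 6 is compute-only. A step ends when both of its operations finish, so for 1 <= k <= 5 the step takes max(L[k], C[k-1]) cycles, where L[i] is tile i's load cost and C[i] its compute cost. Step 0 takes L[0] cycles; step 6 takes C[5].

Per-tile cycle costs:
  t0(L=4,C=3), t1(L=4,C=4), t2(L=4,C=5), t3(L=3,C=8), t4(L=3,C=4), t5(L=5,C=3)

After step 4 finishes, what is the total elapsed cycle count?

k=0 load=t0/4c comp=- wait=4 total=4
k=1 load=t1/4c comp=t0/3c wait=4 total=8
k=2 load=t2/4c comp=t1/4c wait=4 total=12
k=3 load=t3/3c comp=t2/5c wait=5 total=17
k=4 load=t4/3c comp=t3/8c wait=8 total=25
k=5 load=t5/5c comp=t4/4c wait=5 total=30
k=6 load=- comp=t5/3c wait=3 total=33

end_cycle[4] = 25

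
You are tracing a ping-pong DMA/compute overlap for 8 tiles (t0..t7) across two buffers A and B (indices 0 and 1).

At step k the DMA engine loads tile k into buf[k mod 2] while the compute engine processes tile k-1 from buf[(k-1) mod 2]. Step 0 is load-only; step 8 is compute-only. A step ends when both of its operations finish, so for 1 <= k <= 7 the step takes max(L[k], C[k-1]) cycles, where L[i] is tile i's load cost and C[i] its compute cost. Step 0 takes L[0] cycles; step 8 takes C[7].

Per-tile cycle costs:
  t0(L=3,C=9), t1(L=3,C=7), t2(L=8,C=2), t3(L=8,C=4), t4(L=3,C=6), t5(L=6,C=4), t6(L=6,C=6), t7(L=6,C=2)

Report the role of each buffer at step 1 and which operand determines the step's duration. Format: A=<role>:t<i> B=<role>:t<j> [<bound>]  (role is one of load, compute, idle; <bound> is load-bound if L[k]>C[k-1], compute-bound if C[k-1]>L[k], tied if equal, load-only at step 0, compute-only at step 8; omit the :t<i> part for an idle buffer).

[0] DMA t0→A (3c) ∥ CU idle ⇒ 3c, clock 3
[1] DMA t1→B (3c) ∥ CU A:t0 (9c) ⇒ 9c, clock 12
[2] DMA t2→A (8c) ∥ CU B:t1 (7c) ⇒ 8c, clock 20
[3] DMA t3→B (8c) ∥ CU A:t2 (2c) ⇒ 8c, clock 28
[4] DMA t4→A (3c) ∥ CU B:t3 (4c) ⇒ 4c, clock 32
[5] DMA t5→B (6c) ∥ CU A:t4 (6c) ⇒ 6c, clock 38
[6] DMA t6→A (6c) ∥ CU B:t5 (4c) ⇒ 6c, clock 44
[7] DMA t7→B (6c) ∥ CU A:t6 (6c) ⇒ 6c, clock 50
[8] DMA idle ∥ CU B:t7 (2c) ⇒ 2c, clock 52

step 1: A=compute:t0 B=load:t1 [compute-bound]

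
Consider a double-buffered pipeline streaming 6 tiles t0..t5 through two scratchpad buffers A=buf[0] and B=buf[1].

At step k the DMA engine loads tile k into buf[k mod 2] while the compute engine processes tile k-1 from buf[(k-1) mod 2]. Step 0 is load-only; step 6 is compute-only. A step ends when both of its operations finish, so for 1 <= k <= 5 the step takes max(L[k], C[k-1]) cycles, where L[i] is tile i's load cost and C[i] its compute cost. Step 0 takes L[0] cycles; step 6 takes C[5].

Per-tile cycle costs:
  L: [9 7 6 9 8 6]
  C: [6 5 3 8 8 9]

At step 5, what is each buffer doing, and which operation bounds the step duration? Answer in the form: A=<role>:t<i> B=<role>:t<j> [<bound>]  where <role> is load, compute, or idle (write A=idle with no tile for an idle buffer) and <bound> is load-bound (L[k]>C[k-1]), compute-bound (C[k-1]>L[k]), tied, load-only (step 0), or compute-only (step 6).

step 5: A=compute:t4 B=load:t5 [compute-bound]

step 0: L[0]=9 → dur=9, Σ=9 | A=load:t0 B=idle [load-only]
step 1: L[1]=7 C[0]=6 → dur=7, Σ=16 | A=compute:t0 B=load:t1 [load-bound]
step 2: L[2]=6 C[1]=5 → dur=6, Σ=22 | A=load:t2 B=compute:t1 [load-bound]
step 3: L[3]=9 C[2]=3 → dur=9, Σ=31 | A=compute:t2 B=load:t3 [load-bound]
step 4: L[4]=8 C[3]=8 → dur=8, Σ=39 | A=load:t4 B=compute:t3 [tied]
step 5: L[5]=6 C[4]=8 → dur=8, Σ=47 | A=compute:t4 B=load:t5 [compute-bound]
step 6: C[5]=9 → dur=9, Σ=56 | A=idle B=compute:t5 [compute-only]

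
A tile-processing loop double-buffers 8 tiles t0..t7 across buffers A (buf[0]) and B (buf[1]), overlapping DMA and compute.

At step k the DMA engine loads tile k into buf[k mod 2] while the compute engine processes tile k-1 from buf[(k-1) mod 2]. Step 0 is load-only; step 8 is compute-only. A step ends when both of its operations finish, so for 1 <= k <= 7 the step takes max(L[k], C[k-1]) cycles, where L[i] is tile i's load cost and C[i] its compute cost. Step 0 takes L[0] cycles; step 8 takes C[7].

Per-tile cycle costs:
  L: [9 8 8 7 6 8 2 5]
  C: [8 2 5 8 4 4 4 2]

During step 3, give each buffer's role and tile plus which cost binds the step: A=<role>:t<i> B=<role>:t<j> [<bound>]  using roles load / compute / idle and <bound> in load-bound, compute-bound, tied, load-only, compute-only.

step 0: L[0]=9 → dur=9, Σ=9 | A=load:t0 B=idle [load-only]
step 1: L[1]=8 C[0]=8 → dur=8, Σ=17 | A=compute:t0 B=load:t1 [tied]
step 2: L[2]=8 C[1]=2 → dur=8, Σ=25 | A=load:t2 B=compute:t1 [load-bound]
step 3: L[3]=7 C[2]=5 → dur=7, Σ=32 | A=compute:t2 B=load:t3 [load-bound]
step 4: L[4]=6 C[3]=8 → dur=8, Σ=40 | A=load:t4 B=compute:t3 [compute-bound]
step 5: L[5]=8 C[4]=4 → dur=8, Σ=48 | A=compute:t4 B=load:t5 [load-bound]
step 6: L[6]=2 C[5]=4 → dur=4, Σ=52 | A=load:t6 B=compute:t5 [compute-bound]
step 7: L[7]=5 C[6]=4 → dur=5, Σ=57 | A=compute:t6 B=load:t7 [load-bound]
step 8: C[7]=2 → dur=2, Σ=59 | A=idle B=compute:t7 [compute-only]

step 3: A=compute:t2 B=load:t3 [load-bound]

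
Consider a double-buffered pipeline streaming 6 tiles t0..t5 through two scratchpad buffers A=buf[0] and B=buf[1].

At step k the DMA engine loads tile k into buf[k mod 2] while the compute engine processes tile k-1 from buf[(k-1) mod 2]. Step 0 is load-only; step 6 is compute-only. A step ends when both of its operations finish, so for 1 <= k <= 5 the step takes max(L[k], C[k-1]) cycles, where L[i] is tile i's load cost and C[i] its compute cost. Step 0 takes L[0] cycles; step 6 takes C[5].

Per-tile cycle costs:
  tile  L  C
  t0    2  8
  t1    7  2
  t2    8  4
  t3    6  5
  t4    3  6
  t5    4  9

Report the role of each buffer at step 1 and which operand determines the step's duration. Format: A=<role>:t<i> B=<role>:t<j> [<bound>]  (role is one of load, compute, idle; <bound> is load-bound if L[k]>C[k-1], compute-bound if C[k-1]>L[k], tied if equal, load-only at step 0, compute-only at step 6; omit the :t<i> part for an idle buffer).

  0. 2=2c; end=2; A:t0 B:-
  1. max(7,8)=8c; end=10; A:t0 B:t1
  2. max(8,2)=8c; end=18; A:t2 B:t1
  3. max(6,4)=6c; end=24; A:t2 B:t3
  4. max(3,5)=5c; end=29; A:t4 B:t3
  5. max(4,6)=6c; end=35; A:t4 B:t5
  6. 9=9c; end=44; A:t4 B:t5

step 1: A=compute:t0 B=load:t1 [compute-bound]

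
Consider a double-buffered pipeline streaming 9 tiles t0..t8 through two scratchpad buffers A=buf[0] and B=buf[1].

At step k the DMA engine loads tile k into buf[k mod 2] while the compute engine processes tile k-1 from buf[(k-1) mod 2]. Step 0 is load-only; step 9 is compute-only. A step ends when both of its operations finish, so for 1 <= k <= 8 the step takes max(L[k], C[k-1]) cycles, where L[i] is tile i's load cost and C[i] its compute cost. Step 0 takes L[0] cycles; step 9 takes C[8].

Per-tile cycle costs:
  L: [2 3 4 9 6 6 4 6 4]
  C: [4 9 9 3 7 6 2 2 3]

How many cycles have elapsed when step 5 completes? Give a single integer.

end_cycle[5] = 37

  0. 2=2c; end=2; A:t0 B:-
  1. max(3,4)=4c; end=6; A:t0 B:t1
  2. max(4,9)=9c; end=15; A:t2 B:t1
  3. max(9,9)=9c; end=24; A:t2 B:t3
  4. max(6,3)=6c; end=30; A:t4 B:t3
  5. max(6,7)=7c; end=37; A:t4 B:t5
  6. max(4,6)=6c; end=43; A:t6 B:t5
  7. max(6,2)=6c; end=49; A:t6 B:t7
  8. max(4,2)=4c; end=53; A:t8 B:t7
  9. 3=3c; end=56; A:t8 B:t7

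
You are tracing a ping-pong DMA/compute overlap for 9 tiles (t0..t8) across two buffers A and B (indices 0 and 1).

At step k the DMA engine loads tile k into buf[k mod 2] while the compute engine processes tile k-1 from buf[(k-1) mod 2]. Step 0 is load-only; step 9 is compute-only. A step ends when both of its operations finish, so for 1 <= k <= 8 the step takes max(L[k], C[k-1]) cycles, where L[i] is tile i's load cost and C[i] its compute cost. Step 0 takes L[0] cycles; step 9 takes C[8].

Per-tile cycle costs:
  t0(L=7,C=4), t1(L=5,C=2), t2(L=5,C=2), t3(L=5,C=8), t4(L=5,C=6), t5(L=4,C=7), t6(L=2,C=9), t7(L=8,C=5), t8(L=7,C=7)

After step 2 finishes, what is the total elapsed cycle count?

[0] DMA t0→A (7c) ∥ CU idle ⇒ 7c, clock 7
[1] DMA t1→B (5c) ∥ CU A:t0 (4c) ⇒ 5c, clock 12
[2] DMA t2→A (5c) ∥ CU B:t1 (2c) ⇒ 5c, clock 17
[3] DMA t3→B (5c) ∥ CU A:t2 (2c) ⇒ 5c, clock 22
[4] DMA t4→A (5c) ∥ CU B:t3 (8c) ⇒ 8c, clock 30
[5] DMA t5→B (4c) ∥ CU A:t4 (6c) ⇒ 6c, clock 36
[6] DMA t6→A (2c) ∥ CU B:t5 (7c) ⇒ 7c, clock 43
[7] DMA t7→B (8c) ∥ CU A:t6 (9c) ⇒ 9c, clock 52
[8] DMA t8→A (7c) ∥ CU B:t7 (5c) ⇒ 7c, clock 59
[9] DMA idle ∥ CU A:t8 (7c) ⇒ 7c, clock 66

end_cycle[2] = 17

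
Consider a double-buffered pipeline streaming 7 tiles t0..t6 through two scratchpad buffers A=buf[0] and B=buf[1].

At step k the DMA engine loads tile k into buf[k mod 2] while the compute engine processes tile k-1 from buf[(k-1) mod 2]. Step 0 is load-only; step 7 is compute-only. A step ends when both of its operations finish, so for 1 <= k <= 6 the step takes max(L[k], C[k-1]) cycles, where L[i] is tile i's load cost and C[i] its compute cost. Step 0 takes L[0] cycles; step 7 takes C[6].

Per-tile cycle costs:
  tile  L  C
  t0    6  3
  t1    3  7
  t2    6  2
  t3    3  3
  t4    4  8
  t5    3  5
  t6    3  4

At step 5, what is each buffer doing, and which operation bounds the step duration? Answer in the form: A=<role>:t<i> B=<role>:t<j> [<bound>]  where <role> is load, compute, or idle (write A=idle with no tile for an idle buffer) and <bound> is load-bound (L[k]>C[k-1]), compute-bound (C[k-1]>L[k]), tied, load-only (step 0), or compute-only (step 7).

  0. 6=6c; end=6; A:t0 B:-
  1. max(3,3)=3c; end=9; A:t0 B:t1
  2. max(6,7)=7c; end=16; A:t2 B:t1
  3. max(3,2)=3c; end=19; A:t2 B:t3
  4. max(4,3)=4c; end=23; A:t4 B:t3
  5. max(3,8)=8c; end=31; A:t4 B:t5
  6. max(3,5)=5c; end=36; A:t6 B:t5
  7. 4=4c; end=40; A:t6 B:t5

step 5: A=compute:t4 B=load:t5 [compute-bound]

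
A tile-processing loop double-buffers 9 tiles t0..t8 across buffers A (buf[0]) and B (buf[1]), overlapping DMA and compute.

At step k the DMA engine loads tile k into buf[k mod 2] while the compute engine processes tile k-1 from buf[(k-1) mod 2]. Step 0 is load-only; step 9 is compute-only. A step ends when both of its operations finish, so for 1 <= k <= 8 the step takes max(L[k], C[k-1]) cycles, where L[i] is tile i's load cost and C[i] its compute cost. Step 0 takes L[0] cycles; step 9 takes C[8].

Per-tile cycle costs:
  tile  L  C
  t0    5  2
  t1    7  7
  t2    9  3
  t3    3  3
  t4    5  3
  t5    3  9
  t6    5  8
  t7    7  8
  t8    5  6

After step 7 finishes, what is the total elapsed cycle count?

end_cycle[7] = 49

k=0 load=t0/5c comp=- wait=5 total=5
k=1 load=t1/7c comp=t0/2c wait=7 total=12
k=2 load=t2/9c comp=t1/7c wait=9 total=21
k=3 load=t3/3c comp=t2/3c wait=3 total=24
k=4 load=t4/5c comp=t3/3c wait=5 total=29
k=5 load=t5/3c comp=t4/3c wait=3 total=32
k=6 load=t6/5c comp=t5/9c wait=9 total=41
k=7 load=t7/7c comp=t6/8c wait=8 total=49
k=8 load=t8/5c comp=t7/8c wait=8 total=57
k=9 load=- comp=t8/6c wait=6 total=63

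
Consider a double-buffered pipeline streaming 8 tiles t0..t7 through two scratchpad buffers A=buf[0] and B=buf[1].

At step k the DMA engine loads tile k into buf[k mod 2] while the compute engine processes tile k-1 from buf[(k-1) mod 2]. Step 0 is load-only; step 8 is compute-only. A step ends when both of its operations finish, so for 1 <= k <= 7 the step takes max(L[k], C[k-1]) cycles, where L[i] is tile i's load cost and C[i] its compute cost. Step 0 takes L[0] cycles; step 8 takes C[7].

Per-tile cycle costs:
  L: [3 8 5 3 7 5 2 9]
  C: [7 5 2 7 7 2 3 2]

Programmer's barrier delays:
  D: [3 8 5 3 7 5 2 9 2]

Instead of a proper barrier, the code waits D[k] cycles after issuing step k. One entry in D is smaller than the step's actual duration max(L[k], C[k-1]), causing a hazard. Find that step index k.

step 0: need L[0]=3 = 3; D[0]=3 ok
step 1: need max(L[1]=8,C[0]=7) = 8; D[1]=8 ok
step 2: need max(L[2]=5,C[1]=5) = 5; D[2]=5 ok
step 3: need max(L[3]=3,C[2]=2) = 3; D[3]=3 ok
step 4: need max(L[4]=7,C[3]=7) = 7; D[4]=7 ok
step 5: need max(L[5]=5,C[4]=7) = 7; D[5]=5 SHORT
step 6: need max(L[6]=2,C[5]=2) = 2; D[6]=2 ok
step 7: need max(L[7]=9,C[6]=3) = 9; D[7]=9 ok
step 8: need C[7]=2 = 2; D[8]=2 ok

hazard at step 5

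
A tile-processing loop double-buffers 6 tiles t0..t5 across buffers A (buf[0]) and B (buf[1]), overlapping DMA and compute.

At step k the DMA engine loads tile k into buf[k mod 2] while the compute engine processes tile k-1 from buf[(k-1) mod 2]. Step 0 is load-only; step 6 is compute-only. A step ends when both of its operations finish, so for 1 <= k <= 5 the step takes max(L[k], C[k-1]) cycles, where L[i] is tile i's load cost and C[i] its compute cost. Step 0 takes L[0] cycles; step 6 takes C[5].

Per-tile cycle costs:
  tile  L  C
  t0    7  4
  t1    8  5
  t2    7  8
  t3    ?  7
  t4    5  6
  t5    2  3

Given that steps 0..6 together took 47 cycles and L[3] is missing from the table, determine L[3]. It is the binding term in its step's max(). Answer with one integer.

step 0: dur = L[0]=7 = 7
step 1: dur = max(L[1]=8, C[0]=4) = 8
step 2: dur = max(L[2]=7, C[1]=5) = 7
step 3: dur = max(L[3]=?, C[2]=8) = L[3]  (unknown; binding)
step 4: dur = max(L[4]=5, C[3]=7) = 7
step 5: dur = max(L[5]=2, C[4]=6) = 6
step 6: dur = C[5]=3 = 3
sum of known step durations = 38
dur[3] = total - known = 47 - 38 = 9
L[3] is the binding max in step 3, so L[3] = dur[3] = 9

L[3] = 9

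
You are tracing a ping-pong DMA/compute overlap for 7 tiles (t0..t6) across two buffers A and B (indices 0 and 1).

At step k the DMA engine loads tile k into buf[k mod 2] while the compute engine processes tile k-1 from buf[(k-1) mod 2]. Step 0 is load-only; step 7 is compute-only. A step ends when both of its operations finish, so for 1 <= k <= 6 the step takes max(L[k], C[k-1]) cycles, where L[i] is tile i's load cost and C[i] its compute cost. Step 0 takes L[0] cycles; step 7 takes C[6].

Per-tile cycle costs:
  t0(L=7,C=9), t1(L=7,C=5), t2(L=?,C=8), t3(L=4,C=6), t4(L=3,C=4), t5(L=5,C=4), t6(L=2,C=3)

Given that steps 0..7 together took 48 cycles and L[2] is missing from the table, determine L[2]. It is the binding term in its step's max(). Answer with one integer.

step 0: dur = L[0]=7 = 7
step 1: dur = max(L[1]=7, C[0]=9) = 9
step 2: dur = max(L[2]=?, C[1]=5) = L[2]  (unknown; binding)
step 3: dur = max(L[3]=4, C[2]=8) = 8
step 4: dur = max(L[4]=3, C[3]=6) = 6
step 5: dur = max(L[5]=5, C[4]=4) = 5
step 6: dur = max(L[6]=2, C[5]=4) = 4
step 7: dur = C[6]=3 = 3
sum of known step durations = 42
dur[2] = total - known = 48 - 42 = 6
L[2] is the binding max in step 2, so L[2] = dur[2] = 6

L[2] = 6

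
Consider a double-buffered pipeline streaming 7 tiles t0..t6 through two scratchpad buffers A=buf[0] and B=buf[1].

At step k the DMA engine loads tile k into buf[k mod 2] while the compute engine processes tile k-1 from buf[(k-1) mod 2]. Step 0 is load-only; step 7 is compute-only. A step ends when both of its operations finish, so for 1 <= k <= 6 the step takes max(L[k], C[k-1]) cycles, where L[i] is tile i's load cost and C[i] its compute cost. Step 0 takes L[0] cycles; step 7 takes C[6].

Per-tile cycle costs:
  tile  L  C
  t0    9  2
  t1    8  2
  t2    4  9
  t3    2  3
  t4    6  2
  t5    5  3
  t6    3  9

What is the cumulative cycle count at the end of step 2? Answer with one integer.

k=0 load=t0/9c comp=- wait=9 total=9
k=1 load=t1/8c comp=t0/2c wait=8 total=17
k=2 load=t2/4c comp=t1/2c wait=4 total=21
k=3 load=t3/2c comp=t2/9c wait=9 total=30
k=4 load=t4/6c comp=t3/3c wait=6 total=36
k=5 load=t5/5c comp=t4/2c wait=5 total=41
k=6 load=t6/3c comp=t5/3c wait=3 total=44
k=7 load=- comp=t6/9c wait=9 total=53

end_cycle[2] = 21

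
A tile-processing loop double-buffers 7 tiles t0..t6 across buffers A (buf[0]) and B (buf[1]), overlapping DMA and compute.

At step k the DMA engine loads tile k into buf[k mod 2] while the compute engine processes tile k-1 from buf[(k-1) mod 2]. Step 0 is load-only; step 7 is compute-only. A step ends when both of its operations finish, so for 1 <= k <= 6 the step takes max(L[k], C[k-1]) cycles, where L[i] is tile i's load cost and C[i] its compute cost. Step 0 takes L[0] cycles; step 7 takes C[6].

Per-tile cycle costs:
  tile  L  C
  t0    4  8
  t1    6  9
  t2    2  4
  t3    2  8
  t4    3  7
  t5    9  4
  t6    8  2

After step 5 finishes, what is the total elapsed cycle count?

[0] DMA t0→A (4c) ∥ CU idle ⇒ 4c, clock 4
[1] DMA t1→B (6c) ∥ CU A:t0 (8c) ⇒ 8c, clock 12
[2] DMA t2→A (2c) ∥ CU B:t1 (9c) ⇒ 9c, clock 21
[3] DMA t3→B (2c) ∥ CU A:t2 (4c) ⇒ 4c, clock 25
[4] DMA t4→A (3c) ∥ CU B:t3 (8c) ⇒ 8c, clock 33
[5] DMA t5→B (9c) ∥ CU A:t4 (7c) ⇒ 9c, clock 42
[6] DMA t6→A (8c) ∥ CU B:t5 (4c) ⇒ 8c, clock 50
[7] DMA idle ∥ CU A:t6 (2c) ⇒ 2c, clock 52

end_cycle[5] = 42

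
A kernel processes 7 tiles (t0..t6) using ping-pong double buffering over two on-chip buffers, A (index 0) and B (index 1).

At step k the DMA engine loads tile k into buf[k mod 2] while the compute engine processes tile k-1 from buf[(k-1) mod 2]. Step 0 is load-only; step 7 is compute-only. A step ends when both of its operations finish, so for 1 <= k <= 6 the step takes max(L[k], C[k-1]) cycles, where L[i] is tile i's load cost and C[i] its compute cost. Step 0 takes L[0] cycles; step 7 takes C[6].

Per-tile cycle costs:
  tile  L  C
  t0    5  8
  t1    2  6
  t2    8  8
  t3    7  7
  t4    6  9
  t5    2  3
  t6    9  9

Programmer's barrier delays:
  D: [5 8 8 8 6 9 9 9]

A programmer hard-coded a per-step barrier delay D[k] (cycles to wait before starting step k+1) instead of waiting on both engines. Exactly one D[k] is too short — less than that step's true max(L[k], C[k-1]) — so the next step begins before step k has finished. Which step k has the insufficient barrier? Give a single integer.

hazard at step 4

step 0: need L[0]=5 = 5; D[0]=5 ok
step 1: need max(L[1]=2,C[0]=8) = 8; D[1]=8 ok
step 2: need max(L[2]=8,C[1]=6) = 8; D[2]=8 ok
step 3: need max(L[3]=7,C[2]=8) = 8; D[3]=8 ok
step 4: need max(L[4]=6,C[3]=7) = 7; D[4]=6 SHORT
step 5: need max(L[5]=2,C[4]=9) = 9; D[5]=9 ok
step 6: need max(L[6]=9,C[5]=3) = 9; D[6]=9 ok
step 7: need C[6]=9 = 9; D[7]=9 ok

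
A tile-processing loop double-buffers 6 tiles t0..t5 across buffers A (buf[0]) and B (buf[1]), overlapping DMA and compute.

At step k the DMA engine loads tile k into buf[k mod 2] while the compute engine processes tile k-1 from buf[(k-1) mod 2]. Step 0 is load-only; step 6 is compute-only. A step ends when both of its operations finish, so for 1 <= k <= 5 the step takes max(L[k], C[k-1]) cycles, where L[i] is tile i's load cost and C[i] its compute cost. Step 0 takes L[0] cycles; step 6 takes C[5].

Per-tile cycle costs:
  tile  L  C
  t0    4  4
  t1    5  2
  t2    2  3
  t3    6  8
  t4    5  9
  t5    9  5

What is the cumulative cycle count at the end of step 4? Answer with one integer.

end_cycle[4] = 25

[0] DMA t0→A (4c) ∥ CU idle ⇒ 4c, clock 4
[1] DMA t1→B (5c) ∥ CU A:t0 (4c) ⇒ 5c, clock 9
[2] DMA t2→A (2c) ∥ CU B:t1 (2c) ⇒ 2c, clock 11
[3] DMA t3→B (6c) ∥ CU A:t2 (3c) ⇒ 6c, clock 17
[4] DMA t4→A (5c) ∥ CU B:t3 (8c) ⇒ 8c, clock 25
[5] DMA t5→B (9c) ∥ CU A:t4 (9c) ⇒ 9c, clock 34
[6] DMA idle ∥ CU B:t5 (5c) ⇒ 5c, clock 39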